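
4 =4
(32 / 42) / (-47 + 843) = 4 / 4179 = 0.00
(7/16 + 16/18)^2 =36481/20736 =1.76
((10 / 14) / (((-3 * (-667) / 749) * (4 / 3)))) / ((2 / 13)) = 6955 / 5336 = 1.30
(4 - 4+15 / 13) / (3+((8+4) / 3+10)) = 15 / 221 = 0.07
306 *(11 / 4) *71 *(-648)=-38715732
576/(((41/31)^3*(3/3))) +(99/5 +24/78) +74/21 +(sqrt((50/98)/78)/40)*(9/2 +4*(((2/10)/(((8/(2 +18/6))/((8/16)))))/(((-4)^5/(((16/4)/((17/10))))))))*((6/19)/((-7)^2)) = 39163*sqrt(78)/5899292672 +25646060537/94077165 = 272.61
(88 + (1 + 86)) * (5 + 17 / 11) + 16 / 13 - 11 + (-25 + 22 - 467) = 95193 / 143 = 665.69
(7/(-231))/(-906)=1/29898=0.00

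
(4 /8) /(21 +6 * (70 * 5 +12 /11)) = 11 /46806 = 0.00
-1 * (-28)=28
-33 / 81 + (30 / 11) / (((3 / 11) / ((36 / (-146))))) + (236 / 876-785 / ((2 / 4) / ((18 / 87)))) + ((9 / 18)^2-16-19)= -82807693 / 228636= -362.18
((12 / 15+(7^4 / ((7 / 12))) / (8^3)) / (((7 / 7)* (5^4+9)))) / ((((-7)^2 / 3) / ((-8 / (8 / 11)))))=-186681 / 19882240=-0.01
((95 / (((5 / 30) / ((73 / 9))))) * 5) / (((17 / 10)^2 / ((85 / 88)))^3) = 67724609375 / 78470436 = 863.06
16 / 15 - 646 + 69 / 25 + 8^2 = -43363 / 75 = -578.17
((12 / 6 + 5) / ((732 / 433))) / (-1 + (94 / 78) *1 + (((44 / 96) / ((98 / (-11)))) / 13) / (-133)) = 1027157404 / 50892117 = 20.18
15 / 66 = 5 / 22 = 0.23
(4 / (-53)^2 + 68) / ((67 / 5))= 955080 / 188203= 5.07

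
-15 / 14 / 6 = -5 / 28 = -0.18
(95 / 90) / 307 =19 / 5526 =0.00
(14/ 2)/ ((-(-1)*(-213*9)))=-7/ 1917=-0.00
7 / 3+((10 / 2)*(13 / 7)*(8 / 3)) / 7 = 863 / 147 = 5.87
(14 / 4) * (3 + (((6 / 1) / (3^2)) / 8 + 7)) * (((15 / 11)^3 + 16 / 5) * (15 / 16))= 267197 / 1408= 189.77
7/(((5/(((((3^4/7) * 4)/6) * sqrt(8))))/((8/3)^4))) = 16384 * sqrt(2)/15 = 1544.70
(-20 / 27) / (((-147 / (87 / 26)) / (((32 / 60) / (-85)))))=-464 / 4385745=-0.00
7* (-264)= -1848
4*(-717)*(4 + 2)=-17208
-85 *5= -425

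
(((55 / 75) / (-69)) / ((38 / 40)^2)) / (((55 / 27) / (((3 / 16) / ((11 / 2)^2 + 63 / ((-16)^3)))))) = -36864 / 1028251823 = -0.00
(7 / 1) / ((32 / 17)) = 119 / 32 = 3.72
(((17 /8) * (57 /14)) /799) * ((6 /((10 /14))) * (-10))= -171 /188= -0.91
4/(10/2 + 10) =4/15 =0.27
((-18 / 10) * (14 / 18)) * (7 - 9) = 14 / 5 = 2.80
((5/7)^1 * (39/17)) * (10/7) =2.34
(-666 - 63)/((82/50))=-18225/41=-444.51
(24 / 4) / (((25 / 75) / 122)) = 2196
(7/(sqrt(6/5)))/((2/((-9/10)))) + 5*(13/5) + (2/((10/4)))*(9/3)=77/5 - 21*sqrt(30)/40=12.52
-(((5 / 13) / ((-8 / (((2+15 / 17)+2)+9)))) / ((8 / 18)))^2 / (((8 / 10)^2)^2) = -4405640625 / 800210944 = -5.51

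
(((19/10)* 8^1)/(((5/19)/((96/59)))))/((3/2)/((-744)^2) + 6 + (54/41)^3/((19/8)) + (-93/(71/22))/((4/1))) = -4756161117355720704/12259155081637225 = -387.97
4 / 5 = 0.80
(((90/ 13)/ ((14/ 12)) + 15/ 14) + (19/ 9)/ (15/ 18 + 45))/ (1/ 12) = 2117582/ 25025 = 84.62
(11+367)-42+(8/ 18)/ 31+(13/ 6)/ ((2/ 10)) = 193541/ 558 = 346.85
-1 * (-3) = 3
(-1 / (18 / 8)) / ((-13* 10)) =2 / 585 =0.00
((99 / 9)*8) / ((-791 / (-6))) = 528 / 791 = 0.67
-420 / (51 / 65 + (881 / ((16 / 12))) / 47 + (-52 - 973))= 5132400 / 12344117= 0.42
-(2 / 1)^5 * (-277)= 8864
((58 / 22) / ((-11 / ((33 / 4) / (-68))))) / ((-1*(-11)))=87 / 32912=0.00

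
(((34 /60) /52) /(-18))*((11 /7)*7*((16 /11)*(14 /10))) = -119 /8775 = -0.01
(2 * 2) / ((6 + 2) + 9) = 0.24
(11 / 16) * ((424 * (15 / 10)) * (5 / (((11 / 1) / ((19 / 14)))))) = 15105 / 56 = 269.73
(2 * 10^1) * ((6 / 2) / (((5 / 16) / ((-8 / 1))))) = -1536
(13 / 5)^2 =169 / 25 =6.76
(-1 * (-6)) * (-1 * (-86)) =516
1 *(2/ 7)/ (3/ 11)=22/ 21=1.05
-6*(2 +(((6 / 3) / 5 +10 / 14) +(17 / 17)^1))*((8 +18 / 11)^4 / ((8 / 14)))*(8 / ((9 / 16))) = -387832922112 / 73205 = -5297902.08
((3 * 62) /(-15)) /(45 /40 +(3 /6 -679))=0.02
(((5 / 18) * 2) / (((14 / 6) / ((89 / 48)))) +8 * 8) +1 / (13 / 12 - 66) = 50589407 / 785232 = 64.43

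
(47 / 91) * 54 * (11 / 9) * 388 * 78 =7221456 / 7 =1031636.57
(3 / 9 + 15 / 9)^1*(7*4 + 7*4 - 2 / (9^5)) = 6613484 / 59049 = 112.00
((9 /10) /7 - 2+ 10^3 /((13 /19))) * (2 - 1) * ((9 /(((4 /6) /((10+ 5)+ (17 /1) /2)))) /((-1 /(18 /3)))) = -5056826679 /1820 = -2778476.20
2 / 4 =1 / 2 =0.50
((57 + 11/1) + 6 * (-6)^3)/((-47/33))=862.21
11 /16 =0.69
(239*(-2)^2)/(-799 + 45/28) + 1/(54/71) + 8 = 8.12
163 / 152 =1.07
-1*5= -5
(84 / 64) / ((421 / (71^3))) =7516131 / 6736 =1115.82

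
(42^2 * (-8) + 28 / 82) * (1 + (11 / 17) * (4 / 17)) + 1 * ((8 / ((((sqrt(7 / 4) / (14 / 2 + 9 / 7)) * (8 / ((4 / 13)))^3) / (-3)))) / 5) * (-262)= -16259.70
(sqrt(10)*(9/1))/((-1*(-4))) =9*sqrt(10)/4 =7.12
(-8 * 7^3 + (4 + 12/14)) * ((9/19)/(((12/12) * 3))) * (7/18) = -168.19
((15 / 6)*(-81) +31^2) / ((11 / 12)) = 9102 / 11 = 827.45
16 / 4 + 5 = 9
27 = 27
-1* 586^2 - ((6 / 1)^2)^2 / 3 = -343828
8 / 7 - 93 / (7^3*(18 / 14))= 137 / 147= 0.93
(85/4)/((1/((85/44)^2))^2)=295.95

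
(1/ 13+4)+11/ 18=1097/ 234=4.69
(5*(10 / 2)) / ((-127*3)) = -25 / 381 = -0.07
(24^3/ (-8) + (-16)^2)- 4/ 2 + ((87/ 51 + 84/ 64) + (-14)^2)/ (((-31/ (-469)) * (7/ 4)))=519719/ 2108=246.55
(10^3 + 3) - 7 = 996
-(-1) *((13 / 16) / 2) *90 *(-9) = -5265 / 16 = -329.06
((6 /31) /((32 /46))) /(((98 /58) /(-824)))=-206103 /1519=-135.68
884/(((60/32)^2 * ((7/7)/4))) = 226304/225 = 1005.80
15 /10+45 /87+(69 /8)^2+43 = 221621 /1856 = 119.41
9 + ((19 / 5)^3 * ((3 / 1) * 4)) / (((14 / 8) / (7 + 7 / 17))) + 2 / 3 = 17840153 / 6375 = 2798.46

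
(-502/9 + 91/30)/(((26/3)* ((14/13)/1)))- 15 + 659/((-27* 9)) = -1589627/68040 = -23.36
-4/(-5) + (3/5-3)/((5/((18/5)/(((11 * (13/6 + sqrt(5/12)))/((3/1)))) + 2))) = -42212/105875 + 1944 * sqrt(15)/105875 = -0.33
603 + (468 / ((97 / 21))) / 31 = 1823049 / 3007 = 606.27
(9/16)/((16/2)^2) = 9/1024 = 0.01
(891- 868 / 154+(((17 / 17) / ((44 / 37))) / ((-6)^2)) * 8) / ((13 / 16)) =1402712 / 1287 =1089.91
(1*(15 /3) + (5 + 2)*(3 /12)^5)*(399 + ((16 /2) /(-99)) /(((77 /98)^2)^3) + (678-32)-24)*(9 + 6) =1529618045274895 /19954863104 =76653.90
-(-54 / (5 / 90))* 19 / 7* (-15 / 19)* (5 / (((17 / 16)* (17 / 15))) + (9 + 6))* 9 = -726302700 / 2023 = -359022.59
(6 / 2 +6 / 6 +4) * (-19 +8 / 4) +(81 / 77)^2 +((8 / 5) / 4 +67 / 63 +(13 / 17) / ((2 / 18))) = -126.55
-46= -46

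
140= 140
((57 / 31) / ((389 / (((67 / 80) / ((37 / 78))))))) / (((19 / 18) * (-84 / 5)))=-23517 / 49972496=-0.00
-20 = -20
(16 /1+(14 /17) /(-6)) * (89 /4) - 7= 70573 /204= 345.95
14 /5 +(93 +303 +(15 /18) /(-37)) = 442643 /1110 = 398.78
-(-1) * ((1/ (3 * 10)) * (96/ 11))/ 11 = 16/ 605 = 0.03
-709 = -709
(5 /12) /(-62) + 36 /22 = 1.63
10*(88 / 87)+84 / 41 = 43388 / 3567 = 12.16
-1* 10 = -10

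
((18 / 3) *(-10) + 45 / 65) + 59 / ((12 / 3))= -2317 / 52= -44.56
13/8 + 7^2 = 405/8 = 50.62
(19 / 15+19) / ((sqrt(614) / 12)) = 608 * sqrt(614) / 1535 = 9.81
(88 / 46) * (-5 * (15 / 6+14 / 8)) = -40.65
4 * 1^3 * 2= 8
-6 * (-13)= 78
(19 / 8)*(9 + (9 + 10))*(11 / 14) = 209 / 4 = 52.25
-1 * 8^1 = -8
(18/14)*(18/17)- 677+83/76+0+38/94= -286556317/425068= -674.14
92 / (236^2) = 23 / 13924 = 0.00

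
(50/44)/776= 0.00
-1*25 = -25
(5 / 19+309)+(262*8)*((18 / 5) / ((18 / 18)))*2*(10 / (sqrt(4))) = 1439540 / 19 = 75765.26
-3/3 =-1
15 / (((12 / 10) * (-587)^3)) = -0.00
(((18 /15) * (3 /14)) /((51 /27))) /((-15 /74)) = -1998 /2975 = -0.67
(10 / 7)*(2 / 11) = 20 / 77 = 0.26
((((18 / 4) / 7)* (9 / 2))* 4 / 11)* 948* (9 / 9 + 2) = 230364 / 77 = 2991.74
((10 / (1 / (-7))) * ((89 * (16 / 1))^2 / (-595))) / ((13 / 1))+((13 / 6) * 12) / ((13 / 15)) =4062182 / 221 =18380.91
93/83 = 1.12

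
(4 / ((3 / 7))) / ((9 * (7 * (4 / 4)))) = 4 / 27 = 0.15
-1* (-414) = 414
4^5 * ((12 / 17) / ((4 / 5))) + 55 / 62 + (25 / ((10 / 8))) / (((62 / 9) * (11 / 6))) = 10504165 / 11594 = 906.00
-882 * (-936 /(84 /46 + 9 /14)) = 88609248 /265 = 334374.52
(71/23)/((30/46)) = 71/15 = 4.73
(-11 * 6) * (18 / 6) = -198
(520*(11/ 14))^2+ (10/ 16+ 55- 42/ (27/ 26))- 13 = 588938893/ 3528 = 166932.79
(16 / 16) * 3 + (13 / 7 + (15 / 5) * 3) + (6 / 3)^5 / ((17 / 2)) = 2097 / 119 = 17.62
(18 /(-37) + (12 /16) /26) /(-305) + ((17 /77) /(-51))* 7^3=-57450247 /38730120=-1.48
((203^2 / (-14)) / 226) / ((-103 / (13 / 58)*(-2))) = -2639 / 186224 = -0.01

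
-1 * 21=-21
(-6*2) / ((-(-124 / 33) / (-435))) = 43065 / 31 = 1389.19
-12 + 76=64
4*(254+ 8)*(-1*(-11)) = 11528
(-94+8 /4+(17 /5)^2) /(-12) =6.70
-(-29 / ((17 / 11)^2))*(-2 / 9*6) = -16.19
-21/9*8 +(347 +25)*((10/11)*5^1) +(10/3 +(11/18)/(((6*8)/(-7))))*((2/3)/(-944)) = 22504445839/13457664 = 1672.24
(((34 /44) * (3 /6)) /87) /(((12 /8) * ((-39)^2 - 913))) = 17 /3491136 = 0.00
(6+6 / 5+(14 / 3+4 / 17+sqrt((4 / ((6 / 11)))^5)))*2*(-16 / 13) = -15488*sqrt(66) / 351-98752 / 3315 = -388.27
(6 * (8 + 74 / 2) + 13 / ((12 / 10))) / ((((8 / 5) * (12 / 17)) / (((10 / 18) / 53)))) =716125 / 274752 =2.61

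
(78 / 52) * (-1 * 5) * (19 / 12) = -95 / 8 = -11.88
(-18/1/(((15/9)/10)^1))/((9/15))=-180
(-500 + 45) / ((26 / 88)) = -1540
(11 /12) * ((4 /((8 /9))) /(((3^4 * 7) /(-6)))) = -11 /252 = -0.04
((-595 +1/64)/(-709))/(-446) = -38079/20237696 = -0.00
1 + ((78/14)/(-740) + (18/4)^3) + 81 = 1793497/10360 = 173.12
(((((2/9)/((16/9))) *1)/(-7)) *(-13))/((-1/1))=-13/56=-0.23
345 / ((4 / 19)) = 6555 / 4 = 1638.75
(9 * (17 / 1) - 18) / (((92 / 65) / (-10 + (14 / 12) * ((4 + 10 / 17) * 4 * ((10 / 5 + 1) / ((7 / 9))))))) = 6923.50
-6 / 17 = -0.35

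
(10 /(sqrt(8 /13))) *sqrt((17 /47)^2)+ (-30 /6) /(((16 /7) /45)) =-1575 /16+ 85 *sqrt(26) /94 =-93.83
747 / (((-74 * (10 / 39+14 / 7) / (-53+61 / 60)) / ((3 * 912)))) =5179352139 / 8140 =636284.05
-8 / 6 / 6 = -2 / 9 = -0.22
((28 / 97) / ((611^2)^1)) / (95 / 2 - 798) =-56 / 54354417637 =-0.00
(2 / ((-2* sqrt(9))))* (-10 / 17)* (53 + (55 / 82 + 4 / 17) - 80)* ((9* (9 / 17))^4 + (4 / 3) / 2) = -7839249303125 / 2968920987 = -2640.44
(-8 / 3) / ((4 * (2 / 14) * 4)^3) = -343 / 1536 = -0.22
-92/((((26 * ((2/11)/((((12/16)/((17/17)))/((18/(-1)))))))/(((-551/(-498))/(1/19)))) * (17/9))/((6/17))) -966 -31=-2479218085/2494648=-993.81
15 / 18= 5 / 6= 0.83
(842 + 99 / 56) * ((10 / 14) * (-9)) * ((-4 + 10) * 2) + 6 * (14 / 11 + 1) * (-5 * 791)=-128306235 / 1078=-119022.48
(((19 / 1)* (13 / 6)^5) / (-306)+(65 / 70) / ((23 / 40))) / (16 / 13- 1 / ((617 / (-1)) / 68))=-4147873477267 / 4120542026496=-1.01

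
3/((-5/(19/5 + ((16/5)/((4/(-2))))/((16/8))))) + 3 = 1.20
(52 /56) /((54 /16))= 52 /189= 0.28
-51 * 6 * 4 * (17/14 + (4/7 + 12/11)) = -271116/77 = -3520.99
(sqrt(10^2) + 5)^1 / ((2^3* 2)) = 15 / 16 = 0.94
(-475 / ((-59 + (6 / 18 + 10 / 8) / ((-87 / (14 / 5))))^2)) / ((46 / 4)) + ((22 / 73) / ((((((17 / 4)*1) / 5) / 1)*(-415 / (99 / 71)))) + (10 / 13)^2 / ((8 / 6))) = 290859658327540829649 / 675239238041635171099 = 0.43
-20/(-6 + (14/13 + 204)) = -65/647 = -0.10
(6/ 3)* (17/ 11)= 34/ 11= 3.09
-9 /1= -9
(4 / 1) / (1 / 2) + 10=18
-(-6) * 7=42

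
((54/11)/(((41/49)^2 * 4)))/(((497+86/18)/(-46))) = -13419189/83505356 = -0.16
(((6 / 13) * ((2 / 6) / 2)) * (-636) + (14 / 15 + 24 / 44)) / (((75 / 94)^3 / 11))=-84526872512 / 82265625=-1027.49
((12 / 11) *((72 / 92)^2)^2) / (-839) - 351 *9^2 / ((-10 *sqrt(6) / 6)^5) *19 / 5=-1259712 / 2582652589 + 4861701 *sqrt(6) / 125000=95.27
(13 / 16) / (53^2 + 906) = 13 / 59440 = 0.00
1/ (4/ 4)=1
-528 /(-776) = 66 /97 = 0.68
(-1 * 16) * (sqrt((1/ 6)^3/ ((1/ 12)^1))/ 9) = -8 * sqrt(2)/ 27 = -0.42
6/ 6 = 1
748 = 748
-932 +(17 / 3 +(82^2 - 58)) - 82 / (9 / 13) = 50591 / 9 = 5621.22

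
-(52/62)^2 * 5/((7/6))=-20280/6727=-3.01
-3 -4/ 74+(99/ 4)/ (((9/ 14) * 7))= 181/ 74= 2.45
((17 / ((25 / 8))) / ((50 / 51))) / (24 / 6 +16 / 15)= 2601 / 2375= 1.10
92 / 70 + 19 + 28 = 1691 / 35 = 48.31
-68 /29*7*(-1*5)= 2380 /29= 82.07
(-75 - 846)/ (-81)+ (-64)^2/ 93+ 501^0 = 56.41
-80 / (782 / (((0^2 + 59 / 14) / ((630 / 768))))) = -30208 / 57477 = -0.53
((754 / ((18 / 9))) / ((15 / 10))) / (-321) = -754 / 963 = -0.78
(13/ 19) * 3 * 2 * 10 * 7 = 5460/ 19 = 287.37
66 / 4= 33 / 2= 16.50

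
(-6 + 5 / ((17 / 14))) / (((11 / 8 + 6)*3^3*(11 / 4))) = -1024 / 297891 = -0.00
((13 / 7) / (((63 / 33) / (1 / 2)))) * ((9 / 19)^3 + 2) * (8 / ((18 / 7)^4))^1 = 101230129 / 540022788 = 0.19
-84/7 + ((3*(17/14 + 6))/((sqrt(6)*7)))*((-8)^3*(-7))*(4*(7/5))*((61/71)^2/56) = -12 + 24052544*sqrt(6)/176435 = 321.93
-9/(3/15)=-45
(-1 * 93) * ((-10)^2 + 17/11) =-103881/11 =-9443.73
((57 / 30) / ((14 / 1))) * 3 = 57 / 140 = 0.41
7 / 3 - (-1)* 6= 25 / 3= 8.33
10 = 10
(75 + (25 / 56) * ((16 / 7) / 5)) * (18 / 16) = 33165 / 392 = 84.60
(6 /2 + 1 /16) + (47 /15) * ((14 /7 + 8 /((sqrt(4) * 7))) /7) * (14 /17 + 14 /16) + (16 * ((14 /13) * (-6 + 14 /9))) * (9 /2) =-42028629 /123760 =-339.60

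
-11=-11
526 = 526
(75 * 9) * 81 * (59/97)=3225825/97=33255.93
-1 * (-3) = 3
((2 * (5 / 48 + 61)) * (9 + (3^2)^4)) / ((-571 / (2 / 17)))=-3211635 / 19414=-165.43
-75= -75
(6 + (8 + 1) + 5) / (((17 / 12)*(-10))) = -24 / 17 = -1.41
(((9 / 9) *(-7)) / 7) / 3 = -1 / 3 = -0.33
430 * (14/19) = 6020/19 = 316.84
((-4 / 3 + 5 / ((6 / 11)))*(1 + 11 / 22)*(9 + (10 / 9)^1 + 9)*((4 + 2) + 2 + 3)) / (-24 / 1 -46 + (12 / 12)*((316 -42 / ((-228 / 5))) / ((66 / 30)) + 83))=9292558 / 590841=15.73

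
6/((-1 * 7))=-6/7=-0.86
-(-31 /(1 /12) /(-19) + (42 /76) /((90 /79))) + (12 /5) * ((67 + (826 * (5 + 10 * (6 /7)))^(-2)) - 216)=-711882166039 /1884961500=-377.66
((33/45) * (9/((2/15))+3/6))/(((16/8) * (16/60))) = 187/2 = 93.50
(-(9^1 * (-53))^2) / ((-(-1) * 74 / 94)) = -10693863 / 37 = -289023.32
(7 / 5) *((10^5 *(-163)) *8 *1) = -182560000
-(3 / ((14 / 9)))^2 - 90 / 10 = -2493 / 196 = -12.72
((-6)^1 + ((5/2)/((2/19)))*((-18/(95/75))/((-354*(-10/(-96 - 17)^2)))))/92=-577437/43424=-13.30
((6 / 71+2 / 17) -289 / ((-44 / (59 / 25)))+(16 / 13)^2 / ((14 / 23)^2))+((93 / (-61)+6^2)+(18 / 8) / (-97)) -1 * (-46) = 1630351644360641 / 16263885863225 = 100.24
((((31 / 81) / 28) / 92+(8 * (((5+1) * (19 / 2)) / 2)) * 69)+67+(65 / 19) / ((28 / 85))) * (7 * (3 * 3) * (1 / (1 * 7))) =62675739625 / 440496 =142284.47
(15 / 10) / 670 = 3 / 1340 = 0.00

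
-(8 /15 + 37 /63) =-353 /315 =-1.12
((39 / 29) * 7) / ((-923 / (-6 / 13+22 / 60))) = 259 / 267670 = 0.00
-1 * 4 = -4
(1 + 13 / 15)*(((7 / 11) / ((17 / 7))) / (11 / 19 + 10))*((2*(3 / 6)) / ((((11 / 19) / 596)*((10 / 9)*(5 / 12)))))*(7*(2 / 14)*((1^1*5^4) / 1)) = 8855820960 / 137819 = 64256.89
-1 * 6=-6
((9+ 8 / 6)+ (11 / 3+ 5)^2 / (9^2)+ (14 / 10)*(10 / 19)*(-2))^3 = 937.44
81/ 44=1.84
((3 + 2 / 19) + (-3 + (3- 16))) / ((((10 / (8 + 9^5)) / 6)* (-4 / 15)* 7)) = 18602955 / 76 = 244775.72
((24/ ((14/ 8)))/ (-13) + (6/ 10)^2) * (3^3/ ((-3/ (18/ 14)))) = 128061/ 15925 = 8.04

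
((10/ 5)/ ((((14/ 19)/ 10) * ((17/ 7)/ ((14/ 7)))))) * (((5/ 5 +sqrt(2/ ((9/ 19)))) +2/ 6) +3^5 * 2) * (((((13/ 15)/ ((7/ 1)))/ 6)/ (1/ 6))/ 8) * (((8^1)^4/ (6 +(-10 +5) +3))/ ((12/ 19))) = 600704 * sqrt(38)/ 3213 +51660544/ 189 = 274488.71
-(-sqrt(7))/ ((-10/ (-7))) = 7 * sqrt(7)/ 10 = 1.85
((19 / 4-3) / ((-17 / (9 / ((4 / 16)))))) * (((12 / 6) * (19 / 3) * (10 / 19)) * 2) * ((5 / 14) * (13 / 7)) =-3900 / 119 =-32.77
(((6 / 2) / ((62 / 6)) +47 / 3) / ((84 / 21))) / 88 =371 / 8184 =0.05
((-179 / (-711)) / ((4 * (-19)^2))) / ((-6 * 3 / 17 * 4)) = -3043 / 73921248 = -0.00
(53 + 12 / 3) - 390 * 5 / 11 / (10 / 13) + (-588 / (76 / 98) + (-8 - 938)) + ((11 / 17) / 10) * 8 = -33347524 / 17765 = -1877.15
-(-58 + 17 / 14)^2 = -632025 / 196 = -3224.62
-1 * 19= -19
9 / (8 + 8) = 9 / 16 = 0.56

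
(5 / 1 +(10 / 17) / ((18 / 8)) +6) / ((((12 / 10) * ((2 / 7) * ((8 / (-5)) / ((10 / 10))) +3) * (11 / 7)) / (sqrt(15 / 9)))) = 2110675 * sqrt(15) / 2696166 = 3.03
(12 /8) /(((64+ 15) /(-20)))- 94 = -7456 /79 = -94.38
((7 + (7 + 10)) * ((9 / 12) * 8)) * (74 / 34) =5328 / 17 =313.41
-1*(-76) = 76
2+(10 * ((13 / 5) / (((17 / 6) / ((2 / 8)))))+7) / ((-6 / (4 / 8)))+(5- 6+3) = 329 / 102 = 3.23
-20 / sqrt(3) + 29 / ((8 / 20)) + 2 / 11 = 1599 / 22 - 20*sqrt(3) / 3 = 61.13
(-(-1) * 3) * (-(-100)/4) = 75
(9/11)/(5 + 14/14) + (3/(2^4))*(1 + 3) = 39/44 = 0.89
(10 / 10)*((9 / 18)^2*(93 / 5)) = 93 / 20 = 4.65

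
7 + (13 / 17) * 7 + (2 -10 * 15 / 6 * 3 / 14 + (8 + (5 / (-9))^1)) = 35215 / 2142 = 16.44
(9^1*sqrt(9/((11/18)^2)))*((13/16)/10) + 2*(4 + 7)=25.59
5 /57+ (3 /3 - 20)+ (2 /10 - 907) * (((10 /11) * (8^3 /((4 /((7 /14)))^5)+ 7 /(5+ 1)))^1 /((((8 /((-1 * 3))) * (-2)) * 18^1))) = -27991459 /963072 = -29.06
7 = 7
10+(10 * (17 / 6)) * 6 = 180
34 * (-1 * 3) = -102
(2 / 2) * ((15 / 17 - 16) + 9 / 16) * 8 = -3959 / 34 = -116.44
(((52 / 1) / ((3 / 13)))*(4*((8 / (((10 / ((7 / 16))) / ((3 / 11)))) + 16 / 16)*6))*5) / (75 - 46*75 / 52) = 8471632 / 2475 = 3422.88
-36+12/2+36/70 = -1032/35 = -29.49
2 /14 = 0.14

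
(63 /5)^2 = 3969 /25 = 158.76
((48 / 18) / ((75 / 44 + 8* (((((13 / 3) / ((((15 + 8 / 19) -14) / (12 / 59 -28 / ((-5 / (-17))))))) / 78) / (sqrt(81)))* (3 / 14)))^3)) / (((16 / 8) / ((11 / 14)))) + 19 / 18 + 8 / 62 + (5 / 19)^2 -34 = -1839208574981809870745239217083 / 58038399008674571651676877674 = -31.69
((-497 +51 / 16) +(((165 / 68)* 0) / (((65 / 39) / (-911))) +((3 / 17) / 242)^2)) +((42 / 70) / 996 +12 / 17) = -13854056761939 / 28095493360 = -493.11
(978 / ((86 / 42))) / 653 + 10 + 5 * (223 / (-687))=9.11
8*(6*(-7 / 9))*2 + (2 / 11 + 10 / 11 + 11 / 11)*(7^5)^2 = 19490789717 / 33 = 590629991.42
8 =8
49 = 49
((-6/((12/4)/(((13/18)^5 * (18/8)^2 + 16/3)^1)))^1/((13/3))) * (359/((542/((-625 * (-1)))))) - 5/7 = -1209.80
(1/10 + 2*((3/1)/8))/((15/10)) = 17/30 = 0.57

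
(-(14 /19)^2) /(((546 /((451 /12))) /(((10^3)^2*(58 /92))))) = -22888250000 /971451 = -23560.89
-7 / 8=-0.88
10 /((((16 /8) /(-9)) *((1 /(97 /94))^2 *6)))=-141135 /17672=-7.99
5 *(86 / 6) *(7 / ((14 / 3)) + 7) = 3655 / 6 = 609.17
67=67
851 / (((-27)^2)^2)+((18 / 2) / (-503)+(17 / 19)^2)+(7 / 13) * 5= 4361386957828 / 1254508464339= 3.48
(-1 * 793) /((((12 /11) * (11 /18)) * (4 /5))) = -1486.88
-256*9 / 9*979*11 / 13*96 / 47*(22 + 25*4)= -32288391168 / 611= -52845157.39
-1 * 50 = -50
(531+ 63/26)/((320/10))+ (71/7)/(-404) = 9790615/588224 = 16.64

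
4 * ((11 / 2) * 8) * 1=176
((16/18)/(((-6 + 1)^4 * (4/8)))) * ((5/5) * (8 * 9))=128/625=0.20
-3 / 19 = -0.16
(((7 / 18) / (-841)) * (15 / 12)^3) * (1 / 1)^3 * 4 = -875 / 242208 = -0.00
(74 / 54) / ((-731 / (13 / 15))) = -481 / 296055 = -0.00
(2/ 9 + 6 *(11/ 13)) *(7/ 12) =1085/ 351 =3.09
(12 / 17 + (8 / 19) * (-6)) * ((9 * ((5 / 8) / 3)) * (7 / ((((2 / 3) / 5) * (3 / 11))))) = -848925 / 1292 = -657.06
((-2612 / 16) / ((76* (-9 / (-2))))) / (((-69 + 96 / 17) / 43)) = 477343 / 1473336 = 0.32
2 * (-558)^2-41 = 622687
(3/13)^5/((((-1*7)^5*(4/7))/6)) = -729/1782948986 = -0.00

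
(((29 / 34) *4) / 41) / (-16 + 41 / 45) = -2610 / 473263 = -0.01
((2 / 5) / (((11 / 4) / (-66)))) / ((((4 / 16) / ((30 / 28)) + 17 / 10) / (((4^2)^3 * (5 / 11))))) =-2949120 / 319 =-9244.89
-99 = -99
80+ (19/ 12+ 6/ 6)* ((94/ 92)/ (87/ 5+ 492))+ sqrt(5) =sqrt(5)+ 112482805/ 1405944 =82.24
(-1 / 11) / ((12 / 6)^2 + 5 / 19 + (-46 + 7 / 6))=114 / 50875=0.00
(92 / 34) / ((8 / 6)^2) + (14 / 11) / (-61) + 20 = 1962113 / 91256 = 21.50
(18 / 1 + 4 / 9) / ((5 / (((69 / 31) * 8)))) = 30544 / 465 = 65.69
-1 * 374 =-374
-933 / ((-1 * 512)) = 933 / 512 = 1.82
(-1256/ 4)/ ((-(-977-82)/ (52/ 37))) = -16328/ 39183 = -0.42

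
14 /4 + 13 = 33 /2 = 16.50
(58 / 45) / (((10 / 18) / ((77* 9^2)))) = 361746 / 25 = 14469.84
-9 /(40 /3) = -27 /40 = -0.68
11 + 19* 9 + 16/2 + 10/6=575/3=191.67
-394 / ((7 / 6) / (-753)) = 1780092 / 7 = 254298.86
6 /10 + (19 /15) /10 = 109 /150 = 0.73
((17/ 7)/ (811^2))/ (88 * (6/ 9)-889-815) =-51/ 22725575992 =-0.00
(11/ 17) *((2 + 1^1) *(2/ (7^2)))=66/ 833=0.08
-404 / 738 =-202 / 369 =-0.55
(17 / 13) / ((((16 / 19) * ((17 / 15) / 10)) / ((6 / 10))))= 855 / 104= 8.22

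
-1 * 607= -607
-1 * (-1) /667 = 1 /667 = 0.00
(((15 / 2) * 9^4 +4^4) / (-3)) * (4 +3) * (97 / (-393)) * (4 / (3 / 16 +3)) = 2149485856 / 60129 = 35747.91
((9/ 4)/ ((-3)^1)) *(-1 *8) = 6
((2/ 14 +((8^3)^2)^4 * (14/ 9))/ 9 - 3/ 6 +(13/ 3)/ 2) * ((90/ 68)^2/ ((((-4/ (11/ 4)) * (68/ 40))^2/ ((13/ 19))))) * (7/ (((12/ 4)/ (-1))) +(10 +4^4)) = 42185426132332134196882.83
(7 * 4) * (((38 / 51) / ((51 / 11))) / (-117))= -11704 / 304317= -0.04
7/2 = 3.50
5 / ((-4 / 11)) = -55 / 4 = -13.75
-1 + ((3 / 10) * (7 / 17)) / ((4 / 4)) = -149 / 170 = -0.88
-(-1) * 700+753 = 1453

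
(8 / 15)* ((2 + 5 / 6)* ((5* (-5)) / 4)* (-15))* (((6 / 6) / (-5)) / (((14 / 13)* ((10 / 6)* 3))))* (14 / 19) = -221 / 57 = -3.88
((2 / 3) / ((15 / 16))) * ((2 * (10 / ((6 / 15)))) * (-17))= -5440 / 9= -604.44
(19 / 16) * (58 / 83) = 551 / 664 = 0.83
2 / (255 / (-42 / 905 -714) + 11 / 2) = 0.39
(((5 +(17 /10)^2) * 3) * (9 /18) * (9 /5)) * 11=234333 /1000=234.33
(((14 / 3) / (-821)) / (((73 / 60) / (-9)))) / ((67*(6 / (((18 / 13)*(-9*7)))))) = -0.01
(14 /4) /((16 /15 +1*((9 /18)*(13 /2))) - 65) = -0.06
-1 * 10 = -10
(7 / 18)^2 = 49 / 324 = 0.15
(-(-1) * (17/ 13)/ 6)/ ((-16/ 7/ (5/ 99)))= -595/ 123552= -0.00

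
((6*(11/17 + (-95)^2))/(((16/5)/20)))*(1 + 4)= 28769250/17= 1692308.82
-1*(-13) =13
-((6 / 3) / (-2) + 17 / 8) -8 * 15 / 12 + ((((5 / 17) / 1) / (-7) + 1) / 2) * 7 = -1057 / 136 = -7.77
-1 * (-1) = 1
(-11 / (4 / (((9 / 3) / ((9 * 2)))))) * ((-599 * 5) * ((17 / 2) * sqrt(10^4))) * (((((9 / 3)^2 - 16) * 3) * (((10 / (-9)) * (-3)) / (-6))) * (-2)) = -490056875 / 18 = -27225381.94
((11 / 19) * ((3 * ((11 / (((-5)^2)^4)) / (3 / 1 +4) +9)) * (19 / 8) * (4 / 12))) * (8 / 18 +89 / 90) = 5820119789 / 328125000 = 17.74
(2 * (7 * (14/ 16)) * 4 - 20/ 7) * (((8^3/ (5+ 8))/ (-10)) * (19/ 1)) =-1571072/ 455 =-3452.91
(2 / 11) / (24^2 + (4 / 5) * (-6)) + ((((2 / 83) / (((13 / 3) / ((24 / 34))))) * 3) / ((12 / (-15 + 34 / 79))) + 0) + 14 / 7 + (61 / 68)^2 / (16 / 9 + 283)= 1.99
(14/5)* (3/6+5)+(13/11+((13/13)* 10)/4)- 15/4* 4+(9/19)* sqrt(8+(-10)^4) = 449/110+54* sqrt(278)/19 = 51.47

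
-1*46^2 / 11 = -2116 / 11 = -192.36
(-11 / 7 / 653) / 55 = -1 / 22855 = -0.00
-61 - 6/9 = -185/3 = -61.67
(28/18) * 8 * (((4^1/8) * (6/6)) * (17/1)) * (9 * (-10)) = -9520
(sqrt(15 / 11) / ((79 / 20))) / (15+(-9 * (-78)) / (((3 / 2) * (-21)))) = -0.04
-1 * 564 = -564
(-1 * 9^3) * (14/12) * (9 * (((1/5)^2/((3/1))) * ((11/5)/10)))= -56133/2500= -22.45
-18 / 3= -6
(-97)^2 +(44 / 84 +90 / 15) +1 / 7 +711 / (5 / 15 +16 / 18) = 329914 / 33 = 9997.39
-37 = -37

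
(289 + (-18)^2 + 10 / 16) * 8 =4909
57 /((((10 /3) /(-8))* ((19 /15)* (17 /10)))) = -1080 /17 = -63.53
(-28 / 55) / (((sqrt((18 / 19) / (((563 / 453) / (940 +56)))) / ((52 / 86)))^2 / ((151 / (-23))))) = 25309102 / 15724996155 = 0.00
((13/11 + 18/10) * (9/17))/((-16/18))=-3321/1870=-1.78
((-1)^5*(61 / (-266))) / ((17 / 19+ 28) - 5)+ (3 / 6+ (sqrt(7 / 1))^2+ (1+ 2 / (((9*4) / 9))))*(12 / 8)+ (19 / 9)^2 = 9249743 / 514836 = 17.97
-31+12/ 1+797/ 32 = 189/ 32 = 5.91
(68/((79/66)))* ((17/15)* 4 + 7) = 655.21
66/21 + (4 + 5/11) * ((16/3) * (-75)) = -136958/77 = -1778.68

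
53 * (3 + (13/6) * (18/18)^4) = 1643/6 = 273.83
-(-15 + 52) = -37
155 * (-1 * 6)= -930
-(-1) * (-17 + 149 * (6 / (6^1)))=132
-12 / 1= -12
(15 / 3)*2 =10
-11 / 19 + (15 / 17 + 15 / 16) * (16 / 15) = 440 / 323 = 1.36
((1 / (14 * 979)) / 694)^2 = 1 / 90477459137296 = 0.00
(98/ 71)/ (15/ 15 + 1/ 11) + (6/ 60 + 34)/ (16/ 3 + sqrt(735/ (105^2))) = 4174687/ 544002-1023 * sqrt(15)/ 12770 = 7.36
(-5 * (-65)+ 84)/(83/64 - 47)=-26176/2925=-8.95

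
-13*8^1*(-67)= 6968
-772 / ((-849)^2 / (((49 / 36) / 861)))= -0.00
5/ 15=1/ 3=0.33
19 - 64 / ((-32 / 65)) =149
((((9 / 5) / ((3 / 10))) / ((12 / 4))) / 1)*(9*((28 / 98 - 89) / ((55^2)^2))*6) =-67068 / 64054375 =-0.00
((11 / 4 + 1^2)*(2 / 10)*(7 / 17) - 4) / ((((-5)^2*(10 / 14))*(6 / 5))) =-1757 / 10200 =-0.17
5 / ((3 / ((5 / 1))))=25 / 3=8.33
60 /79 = 0.76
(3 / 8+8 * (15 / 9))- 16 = -55 / 24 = -2.29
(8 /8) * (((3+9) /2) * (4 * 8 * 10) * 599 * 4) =4600320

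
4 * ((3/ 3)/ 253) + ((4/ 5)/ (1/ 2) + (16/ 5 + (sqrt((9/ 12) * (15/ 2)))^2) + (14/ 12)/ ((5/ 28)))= 103067/ 6072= 16.97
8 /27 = 0.30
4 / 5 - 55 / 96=109 / 480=0.23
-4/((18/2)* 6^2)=-1/81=-0.01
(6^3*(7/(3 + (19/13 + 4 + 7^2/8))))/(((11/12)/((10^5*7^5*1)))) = 3171440563200000/16687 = 190054567219.99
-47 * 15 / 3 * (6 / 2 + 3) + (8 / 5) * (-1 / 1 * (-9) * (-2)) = -7194 / 5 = -1438.80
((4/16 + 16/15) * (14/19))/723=553/412110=0.00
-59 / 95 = -0.62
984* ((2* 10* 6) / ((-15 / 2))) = -15744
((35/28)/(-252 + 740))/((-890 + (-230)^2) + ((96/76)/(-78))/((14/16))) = 8645/175534103616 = 0.00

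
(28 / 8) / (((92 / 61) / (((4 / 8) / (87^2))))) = 427 / 2785392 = 0.00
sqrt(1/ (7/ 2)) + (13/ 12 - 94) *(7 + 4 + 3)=-1300.30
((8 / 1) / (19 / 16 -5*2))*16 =-2048 / 141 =-14.52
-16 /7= -2.29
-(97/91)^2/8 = -9409/66248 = -0.14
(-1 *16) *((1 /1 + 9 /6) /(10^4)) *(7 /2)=-7 /500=-0.01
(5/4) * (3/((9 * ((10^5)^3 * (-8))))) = -1/19200000000000000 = -0.00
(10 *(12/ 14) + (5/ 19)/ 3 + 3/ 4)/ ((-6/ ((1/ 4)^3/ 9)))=-15017/ 5515776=-0.00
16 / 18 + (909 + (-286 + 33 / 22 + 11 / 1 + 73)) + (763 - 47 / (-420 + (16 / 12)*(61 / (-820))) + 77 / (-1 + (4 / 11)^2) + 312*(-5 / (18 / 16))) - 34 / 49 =-4093889329 / 1139372010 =-3.59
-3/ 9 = -1/ 3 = -0.33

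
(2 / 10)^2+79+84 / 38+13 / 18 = 700867 / 8550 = 81.97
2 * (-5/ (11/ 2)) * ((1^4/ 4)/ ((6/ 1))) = -5/ 66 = -0.08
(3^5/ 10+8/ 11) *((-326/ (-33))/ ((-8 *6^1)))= -448739/ 87120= -5.15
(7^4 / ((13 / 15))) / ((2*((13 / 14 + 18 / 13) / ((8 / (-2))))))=-1008420 / 421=-2395.30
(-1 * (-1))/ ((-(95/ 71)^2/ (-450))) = 90738/ 361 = 251.35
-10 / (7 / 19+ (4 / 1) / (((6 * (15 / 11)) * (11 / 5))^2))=-26.26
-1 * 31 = -31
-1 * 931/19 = -49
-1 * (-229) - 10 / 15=685 / 3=228.33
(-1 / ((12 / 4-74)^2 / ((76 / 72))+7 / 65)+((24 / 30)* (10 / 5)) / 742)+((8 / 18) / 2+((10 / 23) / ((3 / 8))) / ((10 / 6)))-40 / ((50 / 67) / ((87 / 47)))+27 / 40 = -16626201623156557 / 170311687650216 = -97.62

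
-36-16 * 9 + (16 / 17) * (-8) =-3188 / 17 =-187.53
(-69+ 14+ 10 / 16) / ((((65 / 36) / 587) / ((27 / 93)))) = -4136589 / 806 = -5132.24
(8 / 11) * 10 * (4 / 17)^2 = 1280 / 3179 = 0.40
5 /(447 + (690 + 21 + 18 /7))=35 /8124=0.00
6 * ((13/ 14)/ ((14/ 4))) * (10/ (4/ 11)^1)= 2145/ 49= 43.78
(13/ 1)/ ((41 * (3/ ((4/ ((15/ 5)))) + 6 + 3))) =52/ 1845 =0.03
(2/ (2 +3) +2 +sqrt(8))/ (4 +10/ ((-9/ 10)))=-9*sqrt(2)/ 32- 27/ 80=-0.74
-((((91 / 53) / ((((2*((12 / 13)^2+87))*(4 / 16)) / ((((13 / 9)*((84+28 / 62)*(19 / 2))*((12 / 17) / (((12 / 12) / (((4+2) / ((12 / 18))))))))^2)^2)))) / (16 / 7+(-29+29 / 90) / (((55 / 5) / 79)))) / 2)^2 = -10718454964594388327603025361622723342133809912217600 / 134869478376392593106753046961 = -79472799136075957670150.34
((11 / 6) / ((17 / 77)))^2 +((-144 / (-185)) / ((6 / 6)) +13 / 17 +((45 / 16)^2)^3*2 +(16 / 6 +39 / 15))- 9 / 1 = 1056.65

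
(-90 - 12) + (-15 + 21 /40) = -116.48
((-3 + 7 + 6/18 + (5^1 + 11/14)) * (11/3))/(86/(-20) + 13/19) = -444125/43281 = -10.26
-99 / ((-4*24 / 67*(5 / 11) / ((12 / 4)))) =456.02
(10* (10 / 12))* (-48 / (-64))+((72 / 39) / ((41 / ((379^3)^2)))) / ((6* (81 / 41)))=47419311333205861 / 4212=11258146090504.72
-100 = -100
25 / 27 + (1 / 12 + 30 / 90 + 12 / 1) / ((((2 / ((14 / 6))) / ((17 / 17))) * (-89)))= 14671 / 19224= 0.76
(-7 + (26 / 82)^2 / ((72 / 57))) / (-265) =0.03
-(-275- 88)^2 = -131769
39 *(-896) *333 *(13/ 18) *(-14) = 117656448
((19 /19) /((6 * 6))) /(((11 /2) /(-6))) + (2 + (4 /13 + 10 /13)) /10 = 119 /429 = 0.28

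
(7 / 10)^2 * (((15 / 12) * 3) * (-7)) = -1029 / 80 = -12.86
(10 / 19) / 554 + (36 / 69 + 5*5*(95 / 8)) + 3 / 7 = 297.83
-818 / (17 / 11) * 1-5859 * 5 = -29824.29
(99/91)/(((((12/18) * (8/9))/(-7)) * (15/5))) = -4.28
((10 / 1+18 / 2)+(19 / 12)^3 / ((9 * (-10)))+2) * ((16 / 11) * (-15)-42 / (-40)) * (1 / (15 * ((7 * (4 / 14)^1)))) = -4963549903 / 342144000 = -14.51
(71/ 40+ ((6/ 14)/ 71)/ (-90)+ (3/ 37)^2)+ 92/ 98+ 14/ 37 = 1770978071/ 571530120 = 3.10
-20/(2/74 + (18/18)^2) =-370/19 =-19.47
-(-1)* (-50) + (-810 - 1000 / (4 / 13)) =-4110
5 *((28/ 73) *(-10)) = -1400/ 73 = -19.18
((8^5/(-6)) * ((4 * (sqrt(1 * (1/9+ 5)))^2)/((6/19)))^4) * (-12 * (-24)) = -4894807657816260608/177147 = -27631332496831.79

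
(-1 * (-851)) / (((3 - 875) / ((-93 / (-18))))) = -26381 / 5232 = -5.04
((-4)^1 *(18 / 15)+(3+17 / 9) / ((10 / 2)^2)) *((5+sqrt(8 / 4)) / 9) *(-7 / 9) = 7252 *sqrt(2) / 18225+7252 / 3645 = 2.55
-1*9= -9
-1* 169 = -169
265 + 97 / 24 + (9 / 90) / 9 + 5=98659 / 360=274.05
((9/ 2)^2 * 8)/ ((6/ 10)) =270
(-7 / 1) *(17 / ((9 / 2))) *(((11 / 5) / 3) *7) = -18326 / 135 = -135.75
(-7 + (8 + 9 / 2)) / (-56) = -0.10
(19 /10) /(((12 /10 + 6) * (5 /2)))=19 /180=0.11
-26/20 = -13/10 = -1.30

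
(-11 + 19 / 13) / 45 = -124 / 585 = -0.21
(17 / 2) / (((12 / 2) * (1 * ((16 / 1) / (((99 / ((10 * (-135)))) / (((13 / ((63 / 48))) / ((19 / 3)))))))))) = -0.00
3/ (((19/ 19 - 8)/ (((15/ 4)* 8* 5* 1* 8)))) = -3600/ 7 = -514.29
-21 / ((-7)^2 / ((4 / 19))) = -0.09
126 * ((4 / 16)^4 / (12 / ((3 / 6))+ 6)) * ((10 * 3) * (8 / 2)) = 63 / 32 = 1.97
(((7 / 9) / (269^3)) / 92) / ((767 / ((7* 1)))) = 49 / 12361823563284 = 0.00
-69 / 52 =-1.33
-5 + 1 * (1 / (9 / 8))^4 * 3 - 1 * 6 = -9.13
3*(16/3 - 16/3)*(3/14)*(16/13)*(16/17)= 0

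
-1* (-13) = 13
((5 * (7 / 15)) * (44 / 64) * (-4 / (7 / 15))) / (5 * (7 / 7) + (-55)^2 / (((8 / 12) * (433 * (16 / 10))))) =-1.19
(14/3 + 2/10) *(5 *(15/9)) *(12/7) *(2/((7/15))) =297.96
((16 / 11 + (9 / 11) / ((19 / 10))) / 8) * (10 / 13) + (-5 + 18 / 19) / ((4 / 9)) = -97129 / 10868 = -8.94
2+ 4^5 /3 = 1030 /3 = 343.33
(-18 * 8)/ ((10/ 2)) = -144/ 5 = -28.80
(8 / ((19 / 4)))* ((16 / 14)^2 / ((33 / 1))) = 2048 / 30723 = 0.07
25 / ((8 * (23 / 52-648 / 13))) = -0.06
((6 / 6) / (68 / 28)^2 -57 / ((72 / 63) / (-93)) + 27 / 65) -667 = 596906139 / 150280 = 3971.96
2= 2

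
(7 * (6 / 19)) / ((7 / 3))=18 / 19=0.95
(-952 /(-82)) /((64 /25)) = 2975 /656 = 4.54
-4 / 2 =-2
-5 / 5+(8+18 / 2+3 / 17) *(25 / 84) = 4.11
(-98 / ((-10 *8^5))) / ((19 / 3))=147 / 3112960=0.00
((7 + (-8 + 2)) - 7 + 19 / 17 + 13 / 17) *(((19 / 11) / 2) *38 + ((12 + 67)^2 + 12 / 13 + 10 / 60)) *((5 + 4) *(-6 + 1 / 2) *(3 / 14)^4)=6541403265 / 2425696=2696.71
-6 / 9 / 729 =-2 / 2187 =-0.00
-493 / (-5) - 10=443 / 5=88.60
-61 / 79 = -0.77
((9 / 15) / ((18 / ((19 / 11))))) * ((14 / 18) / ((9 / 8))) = 532 / 13365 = 0.04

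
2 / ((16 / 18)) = 9 / 4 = 2.25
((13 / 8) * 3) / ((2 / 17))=663 / 16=41.44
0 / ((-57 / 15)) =0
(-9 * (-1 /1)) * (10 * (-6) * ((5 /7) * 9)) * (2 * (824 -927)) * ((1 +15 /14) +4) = 212746500 /49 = 4341765.31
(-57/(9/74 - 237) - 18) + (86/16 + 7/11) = -6040637/514184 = -11.75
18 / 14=9 / 7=1.29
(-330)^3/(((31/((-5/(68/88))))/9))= 35577630000/527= 67509734.35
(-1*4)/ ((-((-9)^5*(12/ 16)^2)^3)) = -16384/ 150094635296999121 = -0.00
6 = 6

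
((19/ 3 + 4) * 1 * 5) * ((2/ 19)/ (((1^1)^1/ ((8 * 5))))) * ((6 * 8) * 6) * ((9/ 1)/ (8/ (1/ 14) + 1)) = 10713600/ 2147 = 4990.03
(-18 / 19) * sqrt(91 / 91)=-18 / 19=-0.95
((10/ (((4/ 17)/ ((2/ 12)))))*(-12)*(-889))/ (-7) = -10795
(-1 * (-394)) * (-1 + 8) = 2758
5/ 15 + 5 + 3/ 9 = 17/ 3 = 5.67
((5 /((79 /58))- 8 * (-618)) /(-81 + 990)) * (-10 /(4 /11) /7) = -1535545 /71811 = -21.38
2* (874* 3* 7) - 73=36635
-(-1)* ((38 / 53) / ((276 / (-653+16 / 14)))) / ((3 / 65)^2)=-13566475 / 17066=-794.94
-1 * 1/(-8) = 1/8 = 0.12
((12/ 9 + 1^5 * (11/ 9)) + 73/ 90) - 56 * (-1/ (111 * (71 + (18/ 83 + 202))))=84790429/ 25171470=3.37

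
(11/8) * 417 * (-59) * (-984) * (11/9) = 40685161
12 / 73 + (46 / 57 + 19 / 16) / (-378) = 4004045 / 25165728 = 0.16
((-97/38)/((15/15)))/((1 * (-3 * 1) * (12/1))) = 97/1368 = 0.07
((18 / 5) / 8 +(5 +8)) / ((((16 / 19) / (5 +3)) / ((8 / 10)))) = 5111 / 50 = 102.22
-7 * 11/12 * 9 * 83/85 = -19173/340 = -56.39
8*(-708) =-5664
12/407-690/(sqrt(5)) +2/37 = 34/407-138 * sqrt(5) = -308.49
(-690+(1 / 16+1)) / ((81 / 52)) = -143299 / 324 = -442.28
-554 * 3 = -1662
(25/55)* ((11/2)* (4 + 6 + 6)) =40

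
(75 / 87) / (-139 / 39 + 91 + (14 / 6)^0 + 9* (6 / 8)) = 3900 / 430621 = 0.01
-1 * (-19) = 19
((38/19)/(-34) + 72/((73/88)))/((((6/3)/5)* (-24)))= -538195/59568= -9.03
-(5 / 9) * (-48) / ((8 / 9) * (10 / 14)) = 42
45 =45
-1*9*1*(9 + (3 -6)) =-54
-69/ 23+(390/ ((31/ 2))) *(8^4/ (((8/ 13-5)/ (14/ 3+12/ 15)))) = -227054773/ 1767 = -128497.32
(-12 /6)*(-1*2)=4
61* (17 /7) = 1037 /7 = 148.14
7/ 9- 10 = -83/ 9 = -9.22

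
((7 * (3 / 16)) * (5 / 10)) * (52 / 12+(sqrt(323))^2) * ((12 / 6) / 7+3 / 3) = 4419 / 16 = 276.19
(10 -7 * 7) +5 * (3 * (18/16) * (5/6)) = -399/16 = -24.94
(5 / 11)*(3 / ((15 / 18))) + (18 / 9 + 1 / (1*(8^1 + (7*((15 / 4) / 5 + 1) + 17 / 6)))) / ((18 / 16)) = 94682 / 27423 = 3.45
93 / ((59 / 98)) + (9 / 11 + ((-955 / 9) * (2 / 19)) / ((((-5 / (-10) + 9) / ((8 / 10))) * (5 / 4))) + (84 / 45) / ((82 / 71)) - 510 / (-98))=3417762725918 / 21180897045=161.36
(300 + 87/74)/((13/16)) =178296/481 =370.68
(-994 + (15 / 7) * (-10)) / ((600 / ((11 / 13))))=-19547 / 13650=-1.43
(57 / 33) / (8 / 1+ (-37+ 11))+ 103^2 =2100563 / 198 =10608.90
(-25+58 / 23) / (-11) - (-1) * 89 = 2094 / 23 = 91.04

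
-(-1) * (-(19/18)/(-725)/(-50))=-19/652500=-0.00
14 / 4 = 7 / 2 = 3.50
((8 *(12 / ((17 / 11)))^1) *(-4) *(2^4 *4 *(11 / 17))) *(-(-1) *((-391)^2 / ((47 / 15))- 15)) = -6817227816960 / 13583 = -501894118.90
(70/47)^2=4900/2209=2.22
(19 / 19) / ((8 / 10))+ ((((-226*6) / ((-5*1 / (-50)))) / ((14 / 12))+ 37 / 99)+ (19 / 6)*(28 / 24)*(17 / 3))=-24117020 / 2079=-11600.30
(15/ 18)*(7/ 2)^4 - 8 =11237/ 96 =117.05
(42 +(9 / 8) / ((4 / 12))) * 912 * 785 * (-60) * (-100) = 194909220000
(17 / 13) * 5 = 85 / 13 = 6.54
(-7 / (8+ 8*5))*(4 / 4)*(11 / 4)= -0.40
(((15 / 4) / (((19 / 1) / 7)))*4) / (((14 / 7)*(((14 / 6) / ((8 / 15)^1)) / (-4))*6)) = -8 / 19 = -0.42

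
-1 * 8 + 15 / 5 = -5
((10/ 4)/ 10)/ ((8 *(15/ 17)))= 0.04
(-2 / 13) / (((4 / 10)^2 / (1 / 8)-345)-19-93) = 50 / 148109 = 0.00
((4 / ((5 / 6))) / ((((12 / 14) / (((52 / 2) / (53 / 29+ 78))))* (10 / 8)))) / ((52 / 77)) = 125048 / 57875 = 2.16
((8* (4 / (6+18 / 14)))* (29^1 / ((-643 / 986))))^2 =141954125824 / 3721041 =38149.04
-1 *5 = -5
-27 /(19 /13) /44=-351 /836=-0.42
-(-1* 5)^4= -625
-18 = -18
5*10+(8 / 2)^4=306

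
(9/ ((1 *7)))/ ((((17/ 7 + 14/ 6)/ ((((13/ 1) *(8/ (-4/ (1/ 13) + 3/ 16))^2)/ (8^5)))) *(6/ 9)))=1053/ 274896400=0.00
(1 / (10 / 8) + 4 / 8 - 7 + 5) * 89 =-623 / 10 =-62.30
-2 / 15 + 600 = 8998 / 15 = 599.87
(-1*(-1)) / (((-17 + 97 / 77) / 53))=-4081 / 1212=-3.37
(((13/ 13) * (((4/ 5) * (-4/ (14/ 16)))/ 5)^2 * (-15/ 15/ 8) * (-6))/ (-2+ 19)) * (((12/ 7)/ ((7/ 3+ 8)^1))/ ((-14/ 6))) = -1327104/ 790829375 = -0.00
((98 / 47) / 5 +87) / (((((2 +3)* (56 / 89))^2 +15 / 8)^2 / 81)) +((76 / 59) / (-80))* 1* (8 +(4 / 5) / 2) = 786356720360507571 / 15432809283639250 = 50.95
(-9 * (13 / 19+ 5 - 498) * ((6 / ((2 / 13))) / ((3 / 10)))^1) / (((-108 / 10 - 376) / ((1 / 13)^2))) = -2104650 / 238849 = -8.81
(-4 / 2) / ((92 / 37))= -37 / 46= -0.80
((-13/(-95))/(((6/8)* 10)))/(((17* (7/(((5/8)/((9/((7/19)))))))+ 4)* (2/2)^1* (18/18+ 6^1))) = 13/23217810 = 0.00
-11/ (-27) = 11/ 27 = 0.41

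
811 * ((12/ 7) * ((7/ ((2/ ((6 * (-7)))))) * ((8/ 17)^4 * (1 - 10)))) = 7533969408/ 83521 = 90204.49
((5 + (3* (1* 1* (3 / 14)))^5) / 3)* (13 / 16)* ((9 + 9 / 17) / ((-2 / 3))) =-170224821 / 8605184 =-19.78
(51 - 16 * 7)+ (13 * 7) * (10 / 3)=727 / 3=242.33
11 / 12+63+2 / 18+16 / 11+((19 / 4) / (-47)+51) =541522 / 4653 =116.38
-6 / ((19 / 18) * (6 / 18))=-324 / 19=-17.05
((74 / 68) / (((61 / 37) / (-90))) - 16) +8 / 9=-695477 / 9333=-74.52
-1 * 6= -6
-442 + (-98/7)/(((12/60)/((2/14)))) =-452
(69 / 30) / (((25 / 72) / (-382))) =-316296 / 125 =-2530.37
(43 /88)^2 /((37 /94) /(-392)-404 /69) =-0.04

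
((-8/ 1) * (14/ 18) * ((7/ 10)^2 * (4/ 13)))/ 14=-196/ 2925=-0.07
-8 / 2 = -4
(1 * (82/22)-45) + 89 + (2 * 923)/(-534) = 130022/2937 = 44.27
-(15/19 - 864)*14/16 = 114807/152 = 755.31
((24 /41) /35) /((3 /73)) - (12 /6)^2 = -5156 /1435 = -3.59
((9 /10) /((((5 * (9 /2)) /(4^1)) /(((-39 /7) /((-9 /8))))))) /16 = 26 /525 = 0.05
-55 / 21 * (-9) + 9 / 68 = 11283 / 476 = 23.70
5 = 5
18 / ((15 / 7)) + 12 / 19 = 858 / 95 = 9.03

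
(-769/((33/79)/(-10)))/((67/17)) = 10327670/2211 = 4671.04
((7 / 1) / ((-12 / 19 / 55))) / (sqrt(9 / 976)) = -7315 * sqrt(61) / 9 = -6348.00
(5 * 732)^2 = 13395600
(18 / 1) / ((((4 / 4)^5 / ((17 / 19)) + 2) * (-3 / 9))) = -918 / 53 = -17.32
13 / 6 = 2.17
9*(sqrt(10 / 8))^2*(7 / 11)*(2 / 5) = 63 / 22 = 2.86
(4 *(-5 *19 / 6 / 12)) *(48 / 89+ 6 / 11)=-5605 / 979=-5.73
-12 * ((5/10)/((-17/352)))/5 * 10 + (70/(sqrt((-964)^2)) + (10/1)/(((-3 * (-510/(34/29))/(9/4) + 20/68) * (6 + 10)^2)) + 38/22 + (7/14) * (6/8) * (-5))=2827089137387/11381400448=248.40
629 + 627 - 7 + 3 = 1252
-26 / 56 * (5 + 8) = -169 / 28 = -6.04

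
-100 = -100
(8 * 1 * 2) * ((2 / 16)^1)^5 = 1 / 2048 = 0.00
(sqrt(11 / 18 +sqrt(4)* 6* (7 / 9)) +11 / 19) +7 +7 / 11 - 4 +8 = sqrt(358) / 6 +2553 / 209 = 15.37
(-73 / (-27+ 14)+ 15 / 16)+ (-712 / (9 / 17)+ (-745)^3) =-774062571365 / 1872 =-413494963.34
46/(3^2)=5.11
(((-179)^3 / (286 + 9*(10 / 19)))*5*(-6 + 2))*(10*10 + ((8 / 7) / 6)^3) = 504627128411620 / 12789441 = 39456542.97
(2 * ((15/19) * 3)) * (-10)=-900/19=-47.37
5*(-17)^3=-24565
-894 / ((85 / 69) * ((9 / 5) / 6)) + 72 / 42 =-287664 / 119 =-2417.34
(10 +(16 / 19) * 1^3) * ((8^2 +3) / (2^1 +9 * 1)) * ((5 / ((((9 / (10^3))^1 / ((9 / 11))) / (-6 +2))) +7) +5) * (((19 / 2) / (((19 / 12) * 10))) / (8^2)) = -102831801 / 91960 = -1118.22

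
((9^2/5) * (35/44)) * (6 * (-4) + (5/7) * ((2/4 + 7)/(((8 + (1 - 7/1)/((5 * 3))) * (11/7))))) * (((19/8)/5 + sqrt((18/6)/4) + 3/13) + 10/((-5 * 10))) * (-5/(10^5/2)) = 2936043369/191276800000 + 11163663 * sqrt(3)/735680000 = 0.04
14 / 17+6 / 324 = 773 / 918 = 0.84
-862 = -862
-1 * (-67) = 67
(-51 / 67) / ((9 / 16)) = -272 / 201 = -1.35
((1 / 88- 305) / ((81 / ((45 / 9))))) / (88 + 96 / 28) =-187873 / 912384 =-0.21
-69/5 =-13.80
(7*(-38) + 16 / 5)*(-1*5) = 1314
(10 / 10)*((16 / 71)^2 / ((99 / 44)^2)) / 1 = 4096 / 408321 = 0.01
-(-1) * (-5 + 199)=194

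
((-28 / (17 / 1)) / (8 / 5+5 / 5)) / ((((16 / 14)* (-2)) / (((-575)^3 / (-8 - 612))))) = 9315359375 / 109616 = 84981.75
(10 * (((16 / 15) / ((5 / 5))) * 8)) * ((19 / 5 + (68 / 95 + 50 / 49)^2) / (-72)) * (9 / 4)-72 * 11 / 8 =-117.17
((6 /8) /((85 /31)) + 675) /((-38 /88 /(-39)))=60987.86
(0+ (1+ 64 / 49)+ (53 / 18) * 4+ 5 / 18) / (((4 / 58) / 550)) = 101019325 / 882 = 114534.38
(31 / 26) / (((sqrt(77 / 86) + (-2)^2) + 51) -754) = -931767 / 546254917 -31 * sqrt(6622) / 1092509834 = -0.00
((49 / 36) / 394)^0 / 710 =1 / 710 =0.00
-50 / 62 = -25 / 31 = -0.81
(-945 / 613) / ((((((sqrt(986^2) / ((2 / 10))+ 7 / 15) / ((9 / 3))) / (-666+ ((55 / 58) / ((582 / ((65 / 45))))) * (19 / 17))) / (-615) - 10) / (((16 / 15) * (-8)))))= -4738469145412800 / 3600590366636951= -1.32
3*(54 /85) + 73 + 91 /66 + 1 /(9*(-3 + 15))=7704161 /100980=76.29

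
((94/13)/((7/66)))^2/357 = 12829872/985439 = 13.02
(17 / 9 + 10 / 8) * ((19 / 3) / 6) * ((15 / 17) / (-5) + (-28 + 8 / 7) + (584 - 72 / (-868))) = 210094685 / 113832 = 1845.66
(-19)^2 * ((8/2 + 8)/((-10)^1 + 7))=-1444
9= 9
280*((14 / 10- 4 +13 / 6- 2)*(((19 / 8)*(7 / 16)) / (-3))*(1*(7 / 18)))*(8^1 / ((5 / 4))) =475741 / 810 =587.33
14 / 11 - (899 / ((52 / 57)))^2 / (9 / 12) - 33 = -9628334437 / 7436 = -1294827.12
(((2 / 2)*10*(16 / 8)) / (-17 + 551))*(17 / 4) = 85 / 534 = 0.16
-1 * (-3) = 3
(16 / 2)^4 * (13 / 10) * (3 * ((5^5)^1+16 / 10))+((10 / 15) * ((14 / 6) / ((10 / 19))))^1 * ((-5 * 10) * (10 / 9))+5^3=101139677681 / 2025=49945519.84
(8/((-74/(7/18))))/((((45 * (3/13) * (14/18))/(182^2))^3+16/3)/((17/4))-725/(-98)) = -0.00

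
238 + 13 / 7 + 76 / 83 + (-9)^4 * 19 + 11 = 72573159 / 581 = 124910.77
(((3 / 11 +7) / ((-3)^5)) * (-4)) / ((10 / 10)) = 320 / 2673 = 0.12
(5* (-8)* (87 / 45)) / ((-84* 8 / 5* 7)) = 0.08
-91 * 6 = -546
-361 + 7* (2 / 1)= -347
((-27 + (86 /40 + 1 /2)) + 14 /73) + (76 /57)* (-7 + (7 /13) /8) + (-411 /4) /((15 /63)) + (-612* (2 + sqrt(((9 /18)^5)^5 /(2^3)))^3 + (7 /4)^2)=-83866277710113651619 /15651548021391360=-5358.34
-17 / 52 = -0.33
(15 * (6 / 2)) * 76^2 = 259920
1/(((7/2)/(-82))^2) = 26896/49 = 548.90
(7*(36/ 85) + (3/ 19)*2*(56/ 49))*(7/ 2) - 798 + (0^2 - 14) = -1292582/ 1615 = -800.36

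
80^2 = 6400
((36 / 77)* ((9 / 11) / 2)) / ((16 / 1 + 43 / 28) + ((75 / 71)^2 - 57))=-3266568 / 654949405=-0.00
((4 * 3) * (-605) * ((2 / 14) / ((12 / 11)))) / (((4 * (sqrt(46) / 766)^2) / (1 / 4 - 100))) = 55644271815 / 184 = 302414520.73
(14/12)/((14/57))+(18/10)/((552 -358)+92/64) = 4.76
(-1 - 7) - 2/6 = -25/3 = -8.33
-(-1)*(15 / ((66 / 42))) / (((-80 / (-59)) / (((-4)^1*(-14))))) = 8673 / 22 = 394.23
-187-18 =-205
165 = 165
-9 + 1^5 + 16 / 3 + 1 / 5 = -37 / 15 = -2.47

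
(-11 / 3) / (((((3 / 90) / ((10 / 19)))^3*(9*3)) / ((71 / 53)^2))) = -55451000000 / 57800793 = -959.35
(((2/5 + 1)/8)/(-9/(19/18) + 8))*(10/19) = -7/40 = -0.18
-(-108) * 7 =756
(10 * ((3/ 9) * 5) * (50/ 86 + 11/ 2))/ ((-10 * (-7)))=2615/ 1806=1.45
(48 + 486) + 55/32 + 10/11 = 188893/352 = 536.63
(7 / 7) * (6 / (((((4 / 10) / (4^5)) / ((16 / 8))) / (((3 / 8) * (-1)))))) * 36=-414720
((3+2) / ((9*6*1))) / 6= 0.02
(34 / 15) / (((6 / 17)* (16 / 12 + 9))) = 289 / 465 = 0.62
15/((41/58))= 21.22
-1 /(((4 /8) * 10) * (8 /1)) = -0.02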